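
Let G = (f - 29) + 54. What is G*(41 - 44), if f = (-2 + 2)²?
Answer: -75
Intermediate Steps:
f = 0 (f = 0² = 0)
G = 25 (G = (0 - 29) + 54 = -29 + 54 = 25)
G*(41 - 44) = 25*(41 - 44) = 25*(-3) = -75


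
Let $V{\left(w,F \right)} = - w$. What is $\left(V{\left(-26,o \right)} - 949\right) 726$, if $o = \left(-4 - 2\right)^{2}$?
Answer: $-670098$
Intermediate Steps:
$o = 36$ ($o = \left(-6\right)^{2} = 36$)
$\left(V{\left(-26,o \right)} - 949\right) 726 = \left(\left(-1\right) \left(-26\right) - 949\right) 726 = \left(26 - 949\right) 726 = \left(-923\right) 726 = -670098$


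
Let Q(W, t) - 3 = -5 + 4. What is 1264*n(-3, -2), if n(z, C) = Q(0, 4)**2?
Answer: 5056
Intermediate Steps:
Q(W, t) = 2 (Q(W, t) = 3 + (-5 + 4) = 3 - 1 = 2)
n(z, C) = 4 (n(z, C) = 2**2 = 4)
1264*n(-3, -2) = 1264*4 = 5056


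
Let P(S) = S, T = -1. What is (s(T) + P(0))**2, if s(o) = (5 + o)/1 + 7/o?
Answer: 9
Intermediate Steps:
s(o) = 5 + o + 7/o (s(o) = (5 + o)*1 + 7/o = (5 + o) + 7/o = 5 + o + 7/o)
(s(T) + P(0))**2 = ((5 - 1 + 7/(-1)) + 0)**2 = ((5 - 1 + 7*(-1)) + 0)**2 = ((5 - 1 - 7) + 0)**2 = (-3 + 0)**2 = (-3)**2 = 9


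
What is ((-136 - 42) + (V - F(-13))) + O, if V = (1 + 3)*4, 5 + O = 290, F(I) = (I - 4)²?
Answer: -166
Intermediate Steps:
F(I) = (-4 + I)²
O = 285 (O = -5 + 290 = 285)
V = 16 (V = 4*4 = 16)
((-136 - 42) + (V - F(-13))) + O = ((-136 - 42) + (16 - (-4 - 13)²)) + 285 = (-178 + (16 - 1*(-17)²)) + 285 = (-178 + (16 - 1*289)) + 285 = (-178 + (16 - 289)) + 285 = (-178 - 273) + 285 = -451 + 285 = -166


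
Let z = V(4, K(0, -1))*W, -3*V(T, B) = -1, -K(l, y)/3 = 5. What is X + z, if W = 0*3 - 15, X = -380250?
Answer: -380255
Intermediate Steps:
K(l, y) = -15 (K(l, y) = -3*5 = -15)
V(T, B) = ⅓ (V(T, B) = -⅓*(-1) = ⅓)
W = -15 (W = 0 - 15 = -15)
z = -5 (z = (⅓)*(-15) = -5)
X + z = -380250 - 5 = -380255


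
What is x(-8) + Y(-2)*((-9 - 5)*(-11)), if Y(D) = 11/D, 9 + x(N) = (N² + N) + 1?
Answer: -799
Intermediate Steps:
x(N) = -8 + N + N² (x(N) = -9 + ((N² + N) + 1) = -9 + ((N + N²) + 1) = -9 + (1 + N + N²) = -8 + N + N²)
x(-8) + Y(-2)*((-9 - 5)*(-11)) = (-8 - 8 + (-8)²) + (11/(-2))*((-9 - 5)*(-11)) = (-8 - 8 + 64) + (11*(-½))*(-14*(-11)) = 48 - 11/2*154 = 48 - 847 = -799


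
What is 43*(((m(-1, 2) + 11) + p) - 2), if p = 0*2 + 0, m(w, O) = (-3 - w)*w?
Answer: 473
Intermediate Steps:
m(w, O) = w*(-3 - w)
p = 0 (p = 0 + 0 = 0)
43*(((m(-1, 2) + 11) + p) - 2) = 43*(((-1*(-1)*(3 - 1) + 11) + 0) - 2) = 43*(((-1*(-1)*2 + 11) + 0) - 2) = 43*(((2 + 11) + 0) - 2) = 43*((13 + 0) - 2) = 43*(13 - 2) = 43*11 = 473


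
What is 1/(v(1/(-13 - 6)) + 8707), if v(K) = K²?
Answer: 361/3143228 ≈ 0.00011485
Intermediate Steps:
1/(v(1/(-13 - 6)) + 8707) = 1/((1/(-13 - 6))² + 8707) = 1/((1/(-19))² + 8707) = 1/((-1/19)² + 8707) = 1/(1/361 + 8707) = 1/(3143228/361) = 361/3143228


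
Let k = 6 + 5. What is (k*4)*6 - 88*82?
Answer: -6952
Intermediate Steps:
k = 11
(k*4)*6 - 88*82 = (11*4)*6 - 88*82 = 44*6 - 7216 = 264 - 7216 = -6952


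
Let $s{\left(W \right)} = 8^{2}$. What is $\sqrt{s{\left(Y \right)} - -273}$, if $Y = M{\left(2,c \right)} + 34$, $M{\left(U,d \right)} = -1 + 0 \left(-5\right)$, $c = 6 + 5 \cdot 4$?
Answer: $\sqrt{337} \approx 18.358$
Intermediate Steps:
$c = 26$ ($c = 6 + 20 = 26$)
$M{\left(U,d \right)} = -1$ ($M{\left(U,d \right)} = -1 + 0 = -1$)
$Y = 33$ ($Y = -1 + 34 = 33$)
$s{\left(W \right)} = 64$
$\sqrt{s{\left(Y \right)} - -273} = \sqrt{64 - -273} = \sqrt{64 + \left(-1288 + 1561\right)} = \sqrt{64 + 273} = \sqrt{337}$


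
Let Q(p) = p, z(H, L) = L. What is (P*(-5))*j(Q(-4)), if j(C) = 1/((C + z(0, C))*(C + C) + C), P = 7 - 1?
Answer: -½ ≈ -0.50000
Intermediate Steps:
P = 6
j(C) = 1/(C + 4*C²) (j(C) = 1/((C + C)*(C + C) + C) = 1/((2*C)*(2*C) + C) = 1/(4*C² + C) = 1/(C + 4*C²))
(P*(-5))*j(Q(-4)) = (6*(-5))*(1/((-4)*(1 + 4*(-4)))) = -(-15)/(2*(1 - 16)) = -(-15)/(2*(-15)) = -(-15)*(-1)/(2*15) = -30*1/60 = -½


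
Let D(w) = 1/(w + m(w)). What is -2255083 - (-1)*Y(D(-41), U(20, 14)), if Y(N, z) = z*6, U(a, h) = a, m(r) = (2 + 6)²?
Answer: -2254963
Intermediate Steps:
m(r) = 64 (m(r) = 8² = 64)
D(w) = 1/(64 + w) (D(w) = 1/(w + 64) = 1/(64 + w))
Y(N, z) = 6*z
-2255083 - (-1)*Y(D(-41), U(20, 14)) = -2255083 - (-1)*6*20 = -2255083 - (-1)*120 = -2255083 - 1*(-120) = -2255083 + 120 = -2254963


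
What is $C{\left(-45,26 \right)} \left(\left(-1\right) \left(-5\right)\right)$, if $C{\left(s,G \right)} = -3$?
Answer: $-15$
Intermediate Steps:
$C{\left(-45,26 \right)} \left(\left(-1\right) \left(-5\right)\right) = - 3 \left(\left(-1\right) \left(-5\right)\right) = \left(-3\right) 5 = -15$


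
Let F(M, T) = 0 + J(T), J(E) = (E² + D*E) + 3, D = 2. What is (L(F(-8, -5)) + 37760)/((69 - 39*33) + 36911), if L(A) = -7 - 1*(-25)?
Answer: 37778/35693 ≈ 1.0584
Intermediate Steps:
J(E) = 3 + E² + 2*E (J(E) = (E² + 2*E) + 3 = 3 + E² + 2*E)
F(M, T) = 3 + T² + 2*T (F(M, T) = 0 + (3 + T² + 2*T) = 3 + T² + 2*T)
L(A) = 18 (L(A) = -7 + 25 = 18)
(L(F(-8, -5)) + 37760)/((69 - 39*33) + 36911) = (18 + 37760)/((69 - 39*33) + 36911) = 37778/((69 - 1287) + 36911) = 37778/(-1218 + 36911) = 37778/35693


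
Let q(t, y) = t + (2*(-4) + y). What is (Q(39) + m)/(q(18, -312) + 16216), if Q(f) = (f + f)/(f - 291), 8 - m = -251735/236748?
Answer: 4835693/8791084568 ≈ 0.00055007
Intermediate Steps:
m = 2145719/236748 (m = 8 - (-251735)/236748 = 8 - 1*(-251735/236748) = 8 + 251735/236748 = 2145719/236748 ≈ 9.0633)
Q(f) = 2*f/(-291 + f) (Q(f) = (2*f)/(-291 + f) = 2*f/(-291 + f))
q(t, y) = -8 + t + y (q(t, y) = t + (-8 + y) = -8 + t + y)
(Q(39) + m)/(q(18, -312) + 16216) = (2*39/(-291 + 39) + 2145719/236748)/((-8 + 18 - 312) + 16216) = (2*39/(-252) + 2145719/236748)/(-302 + 16216) = (2*39*(-1/252) + 2145719/236748)/15914 = (-13/42 + 2145719/236748)*(1/15914) = (4835693/552412)*(1/15914) = 4835693/8791084568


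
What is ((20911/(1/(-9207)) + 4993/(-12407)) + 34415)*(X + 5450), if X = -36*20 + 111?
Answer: -11561579565752607/12407 ≈ -9.3186e+11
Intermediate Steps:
X = -609 (X = -720 + 111 = -609)
((20911/(1/(-9207)) + 4993/(-12407)) + 34415)*(X + 5450) = ((20911/(1/(-9207)) + 4993/(-12407)) + 34415)*(-609 + 5450) = ((20911/(-1/9207) + 4993*(-1/12407)) + 34415)*4841 = ((20911*(-9207) - 4993/12407) + 34415)*4841 = ((-192527577 - 4993/12407) + 34415)*4841 = (-2388689652832/12407 + 34415)*4841 = -2388262665927/12407*4841 = -11561579565752607/12407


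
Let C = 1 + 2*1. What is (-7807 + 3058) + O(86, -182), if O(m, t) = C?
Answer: -4746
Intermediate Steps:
C = 3 (C = 1 + 2 = 3)
O(m, t) = 3
(-7807 + 3058) + O(86, -182) = (-7807 + 3058) + 3 = -4749 + 3 = -4746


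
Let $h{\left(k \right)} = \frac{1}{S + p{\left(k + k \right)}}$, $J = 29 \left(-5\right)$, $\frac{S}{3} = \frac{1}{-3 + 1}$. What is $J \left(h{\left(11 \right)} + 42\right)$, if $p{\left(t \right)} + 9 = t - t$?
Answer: $- \frac{127600}{21} \approx -6076.2$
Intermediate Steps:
$S = - \frac{3}{2}$ ($S = \frac{3}{-3 + 1} = \frac{3}{-2} = 3 \left(- \frac{1}{2}\right) = - \frac{3}{2} \approx -1.5$)
$J = -145$
$p{\left(t \right)} = -9$ ($p{\left(t \right)} = -9 + \left(t - t\right) = -9 + 0 = -9$)
$h{\left(k \right)} = - \frac{2}{21}$ ($h{\left(k \right)} = \frac{1}{- \frac{3}{2} - 9} = \frac{1}{- \frac{21}{2}} = - \frac{2}{21}$)
$J \left(h{\left(11 \right)} + 42\right) = - 145 \left(- \frac{2}{21} + 42\right) = \left(-145\right) \frac{880}{21} = - \frac{127600}{21}$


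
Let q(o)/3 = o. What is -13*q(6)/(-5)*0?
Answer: 0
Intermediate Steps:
q(o) = 3*o
-13*q(6)/(-5)*0 = -13*3*6/(-5)*0 = -234*(-1)/5*0 = -13*(-18/5)*0 = (234/5)*0 = 0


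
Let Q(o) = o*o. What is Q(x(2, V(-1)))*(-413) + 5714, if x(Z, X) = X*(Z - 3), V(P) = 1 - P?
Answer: 4062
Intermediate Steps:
x(Z, X) = X*(-3 + Z)
Q(o) = o²
Q(x(2, V(-1)))*(-413) + 5714 = ((1 - 1*(-1))*(-3 + 2))²*(-413) + 5714 = ((1 + 1)*(-1))²*(-413) + 5714 = (2*(-1))²*(-413) + 5714 = (-2)²*(-413) + 5714 = 4*(-413) + 5714 = -1652 + 5714 = 4062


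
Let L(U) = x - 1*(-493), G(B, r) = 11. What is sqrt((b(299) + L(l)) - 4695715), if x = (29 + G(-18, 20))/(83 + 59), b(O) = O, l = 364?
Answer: I*sqrt(23667105423)/71 ≈ 2166.8*I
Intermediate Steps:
x = 20/71 (x = (29 + 11)/(83 + 59) = 40/142 = 40*(1/142) = 20/71 ≈ 0.28169)
L(U) = 35023/71 (L(U) = 20/71 - 1*(-493) = 20/71 + 493 = 35023/71)
sqrt((b(299) + L(l)) - 4695715) = sqrt((299 + 35023/71) - 4695715) = sqrt(56252/71 - 4695715) = sqrt(-333339513/71) = I*sqrt(23667105423)/71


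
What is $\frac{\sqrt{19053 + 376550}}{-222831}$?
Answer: $- \frac{\sqrt{395603}}{222831} \approx -0.0028226$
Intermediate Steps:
$\frac{\sqrt{19053 + 376550}}{-222831} = \sqrt{395603} \left(- \frac{1}{222831}\right) = - \frac{\sqrt{395603}}{222831}$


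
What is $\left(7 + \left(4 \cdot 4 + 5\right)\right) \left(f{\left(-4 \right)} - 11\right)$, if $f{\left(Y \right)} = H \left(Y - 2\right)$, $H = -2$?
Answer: $28$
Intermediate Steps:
$f{\left(Y \right)} = 4 - 2 Y$ ($f{\left(Y \right)} = - 2 \left(Y - 2\right) = - 2 \left(-2 + Y\right) = 4 - 2 Y$)
$\left(7 + \left(4 \cdot 4 + 5\right)\right) \left(f{\left(-4 \right)} - 11\right) = \left(7 + \left(4 \cdot 4 + 5\right)\right) \left(\left(4 - -8\right) - 11\right) = \left(7 + \left(16 + 5\right)\right) \left(\left(4 + 8\right) - 11\right) = \left(7 + 21\right) \left(12 - 11\right) = 28 \cdot 1 = 28$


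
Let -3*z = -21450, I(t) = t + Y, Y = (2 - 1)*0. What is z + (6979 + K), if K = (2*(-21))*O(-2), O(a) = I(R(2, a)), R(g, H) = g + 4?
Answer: 13877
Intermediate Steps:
R(g, H) = 4 + g
Y = 0 (Y = 1*0 = 0)
I(t) = t (I(t) = t + 0 = t)
z = 7150 (z = -⅓*(-21450) = 7150)
O(a) = 6 (O(a) = 4 + 2 = 6)
K = -252 (K = (2*(-21))*6 = -42*6 = -252)
z + (6979 + K) = 7150 + (6979 - 252) = 7150 + 6727 = 13877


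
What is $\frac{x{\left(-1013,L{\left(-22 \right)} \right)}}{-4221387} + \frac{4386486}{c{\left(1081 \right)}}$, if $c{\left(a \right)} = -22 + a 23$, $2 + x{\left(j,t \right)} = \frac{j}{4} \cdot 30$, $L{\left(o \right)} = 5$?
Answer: $\frac{37034487510523}{209726948934} \approx 176.58$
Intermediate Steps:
$x{\left(j,t \right)} = -2 + \frac{15 j}{2}$ ($x{\left(j,t \right)} = -2 + \frac{j}{4} \cdot 30 = -2 + \frac{15 j}{2}$)
$c{\left(a \right)} = -22 + 23 a$
$\frac{x{\left(-1013,L{\left(-22 \right)} \right)}}{-4221387} + \frac{4386486}{c{\left(1081 \right)}} = \frac{-2 + \frac{15}{2} \left(-1013\right)}{-4221387} + \frac{4386486}{-22 + 23 \cdot 1081} = \left(-2 - \frac{15195}{2}\right) \left(- \frac{1}{4221387}\right) + \frac{4386486}{-22 + 24863} = \left(- \frac{15199}{2}\right) \left(- \frac{1}{4221387}\right) + \frac{4386486}{24841} = \frac{15199}{8442774} + 4386486 \cdot \frac{1}{24841} = \frac{15199}{8442774} + \frac{4386486}{24841} = \frac{37034487510523}{209726948934}$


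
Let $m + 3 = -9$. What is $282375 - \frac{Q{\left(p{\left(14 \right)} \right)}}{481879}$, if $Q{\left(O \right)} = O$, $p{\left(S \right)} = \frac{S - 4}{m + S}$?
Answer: $\frac{136070582620}{481879} \approx 2.8238 \cdot 10^{5}$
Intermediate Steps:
$m = -12$ ($m = -3 - 9 = -12$)
$p{\left(S \right)} = \frac{-4 + S}{-12 + S}$ ($p{\left(S \right)} = \frac{S - 4}{-12 + S} = \frac{-4 + S}{-12 + S}$)
$282375 - \frac{Q{\left(p{\left(14 \right)} \right)}}{481879} = 282375 - \frac{\frac{1}{-12 + 14} \left(-4 + 14\right)}{481879} = 282375 - \frac{1}{2} \cdot 10 \cdot \frac{1}{481879} = 282375 - 5 \cdot \frac{1}{481879} = 282375 - \frac{5}{481879} = \frac{136070582620}{481879}$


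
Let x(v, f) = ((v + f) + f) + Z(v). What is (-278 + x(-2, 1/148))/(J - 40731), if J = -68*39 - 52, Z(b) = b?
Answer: 2981/459170 ≈ 0.0064921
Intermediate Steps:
x(v, f) = 2*f + 2*v (x(v, f) = ((v + f) + f) + v = ((f + v) + f) + v = (v + 2*f) + v = 2*f + 2*v)
J = -2704 (J = -2652 - 52 = -2704)
(-278 + x(-2, 1/148))/(J - 40731) = (-278 + (2/148 + 2*(-2)))/(-2704 - 40731) = (-278 + (2*(1/148) - 4))/(-43435) = (-278 + (1/74 - 4))*(-1/43435) = (-278 - 295/74)*(-1/43435) = -20867/74*(-1/43435) = 2981/459170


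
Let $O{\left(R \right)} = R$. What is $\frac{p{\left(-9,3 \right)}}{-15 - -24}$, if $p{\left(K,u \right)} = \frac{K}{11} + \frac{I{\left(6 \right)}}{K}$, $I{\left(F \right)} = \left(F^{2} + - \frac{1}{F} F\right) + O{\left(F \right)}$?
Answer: $- \frac{532}{891} \approx -0.59708$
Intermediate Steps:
$I{\left(F \right)} = -1 + F + F^{2}$ ($I{\left(F \right)} = \left(F^{2} + - \frac{1}{F} F\right) + F = \left(F^{2} - 1\right) + F = \left(-1 + F^{2}\right) + F = -1 + F + F^{2}$)
$p{\left(K,u \right)} = \frac{41}{K} + \frac{K}{11}$ ($p{\left(K,u \right)} = \frac{K}{11} + \frac{-1 + 6 + 6^{2}}{K} = K \frac{1}{11} + \frac{-1 + 6 + 36}{K} = \frac{K}{11} + \frac{41}{K} = \frac{41}{K} + \frac{K}{11}$)
$\frac{p{\left(-9,3 \right)}}{-15 - -24} = \frac{\frac{41}{-9} + \frac{1}{11} \left(-9\right)}{-15 - -24} = \frac{41 \left(- \frac{1}{9}\right) - \frac{9}{11}}{-15 + 24} = \frac{- \frac{41}{9} - \frac{9}{11}}{9} = \left(- \frac{532}{99}\right) \frac{1}{9} = - \frac{532}{891}$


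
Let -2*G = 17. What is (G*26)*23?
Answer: -5083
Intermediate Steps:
G = -17/2 (G = -1/2*17 = -17/2 ≈ -8.5000)
(G*26)*23 = -17/2*26*23 = -221*23 = -5083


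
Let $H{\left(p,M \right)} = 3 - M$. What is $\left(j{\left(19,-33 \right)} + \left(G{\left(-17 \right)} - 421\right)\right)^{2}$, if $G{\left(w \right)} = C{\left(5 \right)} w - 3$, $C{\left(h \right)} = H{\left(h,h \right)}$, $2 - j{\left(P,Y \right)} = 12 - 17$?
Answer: $146689$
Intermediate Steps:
$j{\left(P,Y \right)} = 7$ ($j{\left(P,Y \right)} = 2 - \left(12 - 17\right) = 2 - -5 = 2 + 5 = 7$)
$C{\left(h \right)} = 3 - h$
$G{\left(w \right)} = -3 - 2 w$ ($G{\left(w \right)} = \left(3 - 5\right) w - 3 = - 2 w - 3 = -3 - 2 w$)
$\left(j{\left(19,-33 \right)} + \left(G{\left(-17 \right)} - 421\right)\right)^{2} = \left(7 - 390\right)^{2} = \left(-383\right)^{2} = 146689$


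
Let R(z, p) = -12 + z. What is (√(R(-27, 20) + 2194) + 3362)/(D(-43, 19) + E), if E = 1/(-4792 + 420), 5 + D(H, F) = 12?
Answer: 14698664/30603 + 4372*√2155/30603 ≈ 486.93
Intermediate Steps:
D(H, F) = 7 (D(H, F) = -5 + 12 = 7)
E = -1/4372 (E = 1/(-4372) = -1/4372 ≈ -0.00022873)
(√(R(-27, 20) + 2194) + 3362)/(D(-43, 19) + E) = (√((-12 - 27) + 2194) + 3362)/(7 - 1/4372) = (√(-39 + 2194) + 3362)/(30603/4372) = (√2155 + 3362)*(4372/30603) = (3362 + √2155)*(4372/30603) = 14698664/30603 + 4372*√2155/30603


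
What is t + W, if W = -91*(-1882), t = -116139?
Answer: 55123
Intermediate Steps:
W = 171262
t + W = -116139 + 171262 = 55123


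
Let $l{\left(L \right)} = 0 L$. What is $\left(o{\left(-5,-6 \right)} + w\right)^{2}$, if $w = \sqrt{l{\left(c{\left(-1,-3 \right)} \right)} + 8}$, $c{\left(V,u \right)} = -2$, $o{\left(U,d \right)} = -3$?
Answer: $17 - 12 \sqrt{2} \approx 0.029437$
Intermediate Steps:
$l{\left(L \right)} = 0$
$w = 2 \sqrt{2}$ ($w = \sqrt{0 + 8} = \sqrt{8} = 2 \sqrt{2} \approx 2.8284$)
$\left(o{\left(-5,-6 \right)} + w\right)^{2} = \left(-3 + 2 \sqrt{2}\right)^{2}$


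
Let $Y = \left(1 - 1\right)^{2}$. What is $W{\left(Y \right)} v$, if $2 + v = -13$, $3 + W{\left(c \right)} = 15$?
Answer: $-180$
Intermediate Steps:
$Y = 0$ ($Y = 0^{2} = 0$)
$W{\left(c \right)} = 12$ ($W{\left(c \right)} = -3 + 15 = 12$)
$v = -15$ ($v = -2 - 13 = -15$)
$W{\left(Y \right)} v = 12 \left(-15\right) = -180$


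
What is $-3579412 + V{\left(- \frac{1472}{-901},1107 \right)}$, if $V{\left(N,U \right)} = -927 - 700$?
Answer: $-3581039$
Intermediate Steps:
$V{\left(N,U \right)} = -1627$ ($V{\left(N,U \right)} = -927 - 700 = -1627$)
$-3579412 + V{\left(- \frac{1472}{-901},1107 \right)} = -3579412 - 1627 = -3581039$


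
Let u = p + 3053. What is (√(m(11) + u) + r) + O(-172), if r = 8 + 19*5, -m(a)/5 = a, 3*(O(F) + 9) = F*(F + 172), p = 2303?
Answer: 94 + 3*√589 ≈ 166.81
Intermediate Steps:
O(F) = -9 + F*(172 + F)/3 (O(F) = -9 + (F*(F + 172))/3 = -9 + (F*(172 + F))/3 = -9 + F*(172 + F)/3)
m(a) = -5*a
u = 5356 (u = 2303 + 3053 = 5356)
r = 103 (r = 8 + 95 = 103)
(√(m(11) + u) + r) + O(-172) = (√(-5*11 + 5356) + 103) + (-9 + (⅓)*(-172)² + (172/3)*(-172)) = (√(-55 + 5356) + 103) + (-9 + (⅓)*29584 - 29584/3) = (√5301 + 103) + (-9 + 29584/3 - 29584/3) = (3*√589 + 103) - 9 = (103 + 3*√589) - 9 = 94 + 3*√589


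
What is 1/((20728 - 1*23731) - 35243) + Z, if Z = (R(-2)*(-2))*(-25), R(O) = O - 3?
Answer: -9561501/38246 ≈ -250.00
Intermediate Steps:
R(O) = -3 + O
Z = -250 (Z = ((-3 - 2)*(-2))*(-25) = -5*(-2)*(-25) = 10*(-25) = -250)
1/((20728 - 1*23731) - 35243) + Z = 1/((20728 - 1*23731) - 35243) - 250 = 1/((20728 - 23731) - 35243) - 250 = 1/(-3003 - 35243) - 250 = 1/(-38246) - 250 = -1/38246 - 250 = -9561501/38246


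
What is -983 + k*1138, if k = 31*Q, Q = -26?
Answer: -918211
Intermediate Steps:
k = -806 (k = 31*(-26) = -806)
-983 + k*1138 = -983 - 806*1138 = -983 - 917228 = -918211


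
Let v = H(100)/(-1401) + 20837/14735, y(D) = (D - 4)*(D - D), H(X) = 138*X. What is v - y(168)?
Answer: -58050121/6881245 ≈ -8.4360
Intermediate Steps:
y(D) = 0 (y(D) = (-4 + D)*0 = 0)
v = -58050121/6881245 (v = (138*100)/(-1401) + 20837/14735 = 13800*(-1/1401) + 20837*(1/14735) = -4600/467 + 20837/14735 = -58050121/6881245 ≈ -8.4360)
v - y(168) = -58050121/6881245 - 1*0 = -58050121/6881245 + 0 = -58050121/6881245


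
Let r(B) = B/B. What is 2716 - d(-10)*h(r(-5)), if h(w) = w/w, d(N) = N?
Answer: 2726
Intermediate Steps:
r(B) = 1
h(w) = 1
2716 - d(-10)*h(r(-5)) = 2716 - (-10) = 2716 - 1*(-10) = 2716 + 10 = 2726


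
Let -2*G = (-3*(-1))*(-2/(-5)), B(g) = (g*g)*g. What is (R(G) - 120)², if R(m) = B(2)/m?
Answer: 160000/9 ≈ 17778.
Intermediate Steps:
B(g) = g³ (B(g) = g²*g = g³)
G = -⅗ (G = -(-3*(-1))*(-2/(-5))/2 = -3*(-2*(-⅕))/2 = -3*2/(2*5) = -½*6/5 = -⅗ ≈ -0.60000)
R(m) = 8/m (R(m) = 2³/m = 8/m)
(R(G) - 120)² = (8/(-⅗) - 120)² = (8*(-5/3) - 120)² = (-40/3 - 120)² = (-400/3)² = 160000/9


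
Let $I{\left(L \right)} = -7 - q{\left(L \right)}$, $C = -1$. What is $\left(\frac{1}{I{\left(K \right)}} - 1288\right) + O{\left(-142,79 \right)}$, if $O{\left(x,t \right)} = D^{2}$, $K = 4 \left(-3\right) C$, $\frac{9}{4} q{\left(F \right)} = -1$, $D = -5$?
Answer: $- \frac{74526}{59} \approx -1263.2$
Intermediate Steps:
$q{\left(F \right)} = - \frac{4}{9}$ ($q{\left(F \right)} = \frac{4}{9} \left(-1\right) = - \frac{4}{9}$)
$K = 12$ ($K = 4 \left(-3\right) \left(-1\right) = \left(-12\right) \left(-1\right) = 12$)
$O{\left(x,t \right)} = 25$ ($O{\left(x,t \right)} = \left(-5\right)^{2} = 25$)
$I{\left(L \right)} = - \frac{59}{9}$ ($I{\left(L \right)} = -7 - - \frac{4}{9} = -7 + \frac{4}{9} = - \frac{59}{9}$)
$\left(\frac{1}{I{\left(K \right)}} - 1288\right) + O{\left(-142,79 \right)} = \left(\frac{1}{- \frac{59}{9}} - 1288\right) + 25 = \left(- \frac{9}{59} - 1288\right) + 25 = - \frac{76001}{59} + 25 = - \frac{74526}{59}$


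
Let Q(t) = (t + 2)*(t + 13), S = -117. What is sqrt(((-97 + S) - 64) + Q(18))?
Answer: 3*sqrt(38) ≈ 18.493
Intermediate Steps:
Q(t) = (2 + t)*(13 + t)
sqrt(((-97 + S) - 64) + Q(18)) = sqrt(((-97 - 117) - 64) + (26 + 18**2 + 15*18)) = sqrt((-214 - 64) + (26 + 324 + 270)) = sqrt(-278 + 620) = sqrt(342) = 3*sqrt(38)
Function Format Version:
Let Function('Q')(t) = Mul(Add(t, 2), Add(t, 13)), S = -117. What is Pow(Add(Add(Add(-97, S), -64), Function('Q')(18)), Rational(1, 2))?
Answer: Mul(3, Pow(38, Rational(1, 2))) ≈ 18.493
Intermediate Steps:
Function('Q')(t) = Mul(Add(2, t), Add(13, t))
Pow(Add(Add(Add(-97, S), -64), Function('Q')(18)), Rational(1, 2)) = Pow(Add(Add(Add(-97, -117), -64), Add(26, Pow(18, 2), Mul(15, 18))), Rational(1, 2)) = Pow(Add(Add(-214, -64), Add(26, 324, 270)), Rational(1, 2)) = Pow(Add(-278, 620), Rational(1, 2)) = Pow(342, Rational(1, 2)) = Mul(3, Pow(38, Rational(1, 2)))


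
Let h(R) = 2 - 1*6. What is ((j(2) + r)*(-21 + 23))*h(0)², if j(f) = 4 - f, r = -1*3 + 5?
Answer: 128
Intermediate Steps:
h(R) = -4 (h(R) = 2 - 6 = -4)
r = 2 (r = -3 + 5 = 2)
((j(2) + r)*(-21 + 23))*h(0)² = (((4 - 1*2) + 2)*(-21 + 23))*(-4)² = (((4 - 2) + 2)*2)*16 = ((2 + 2)*2)*16 = (4*2)*16 = 8*16 = 128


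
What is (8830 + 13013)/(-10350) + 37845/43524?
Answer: -3450611/2780700 ≈ -1.2409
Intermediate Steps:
(8830 + 13013)/(-10350) + 37845/43524 = 21843*(-1/10350) + 37845*(1/43524) = -2427/1150 + 4205/4836 = -3450611/2780700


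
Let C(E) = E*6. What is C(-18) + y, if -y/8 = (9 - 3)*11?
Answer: -636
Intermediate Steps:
y = -528 (y = -8*(9 - 3)*11 = -48*11 = -8*66 = -528)
C(E) = 6*E
C(-18) + y = 6*(-18) - 528 = -108 - 528 = -636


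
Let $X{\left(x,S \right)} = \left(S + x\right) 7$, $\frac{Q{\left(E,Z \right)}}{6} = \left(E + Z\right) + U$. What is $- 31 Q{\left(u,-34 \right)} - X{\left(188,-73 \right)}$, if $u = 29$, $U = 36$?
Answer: $-6571$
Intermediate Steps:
$Q{\left(E,Z \right)} = 216 + 6 E + 6 Z$ ($Q{\left(E,Z \right)} = 6 \left(\left(E + Z\right) + 36\right) = 6 \left(36 + E + Z\right) = 216 + 6 E + 6 Z$)
$X{\left(x,S \right)} = 7 S + 7 x$
$- 31 Q{\left(u,-34 \right)} - X{\left(188,-73 \right)} = - 31 \left(216 + 6 \cdot 29 + 6 \left(-34\right)\right) - \left(7 \left(-73\right) + 7 \cdot 188\right) = - 31 \left(216 + 174 - 204\right) - \left(-511 + 1316\right) = \left(-31\right) 186 - 805 = -5766 - 805 = -6571$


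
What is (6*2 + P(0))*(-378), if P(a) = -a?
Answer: -4536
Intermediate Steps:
(6*2 + P(0))*(-378) = (6*2 - 1*0)*(-378) = (12 + 0)*(-378) = 12*(-378) = -4536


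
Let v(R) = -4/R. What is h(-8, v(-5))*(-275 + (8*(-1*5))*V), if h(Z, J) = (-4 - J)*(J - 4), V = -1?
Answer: -18048/5 ≈ -3609.6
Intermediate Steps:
h(Z, J) = (-4 + J)*(-4 - J) (h(Z, J) = (-4 - J)*(-4 + J) = (-4 + J)*(-4 - J))
h(-8, v(-5))*(-275 + (8*(-1*5))*V) = (16 - (-4/(-5))²)*(-275 + (8*(-1*5))*(-1)) = (16 - (-4*(-⅕))²)*(-275 + (8*(-5))*(-1)) = (16 - (⅘)²)*(-275 - 40*(-1)) = (16 - 1*16/25)*(-275 + 40) = (16 - 16/25)*(-235) = (384/25)*(-235) = -18048/5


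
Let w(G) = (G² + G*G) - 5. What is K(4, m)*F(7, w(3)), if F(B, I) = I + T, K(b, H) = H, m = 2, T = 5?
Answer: 36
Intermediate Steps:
w(G) = -5 + 2*G² (w(G) = (G² + G²) - 5 = 2*G² - 5 = -5 + 2*G²)
F(B, I) = 5 + I (F(B, I) = I + 5 = 5 + I)
K(4, m)*F(7, w(3)) = 2*(5 + (-5 + 2*3²)) = 2*(5 + (-5 + 2*9)) = 2*(5 + (-5 + 18)) = 2*(5 + 13) = 2*18 = 36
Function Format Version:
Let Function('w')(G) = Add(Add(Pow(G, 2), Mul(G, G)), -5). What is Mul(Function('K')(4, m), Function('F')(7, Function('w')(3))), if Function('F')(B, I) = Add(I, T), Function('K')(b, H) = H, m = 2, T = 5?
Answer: 36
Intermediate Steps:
Function('w')(G) = Add(-5, Mul(2, Pow(G, 2))) (Function('w')(G) = Add(Add(Pow(G, 2), Pow(G, 2)), -5) = Add(Mul(2, Pow(G, 2)), -5) = Add(-5, Mul(2, Pow(G, 2))))
Function('F')(B, I) = Add(5, I) (Function('F')(B, I) = Add(I, 5) = Add(5, I))
Mul(Function('K')(4, m), Function('F')(7, Function('w')(3))) = Mul(2, Add(5, Add(-5, Mul(2, Pow(3, 2))))) = Mul(2, Add(5, Add(-5, Mul(2, 9)))) = Mul(2, Add(5, Add(-5, 18))) = Mul(2, Add(5, 13)) = Mul(2, 18) = 36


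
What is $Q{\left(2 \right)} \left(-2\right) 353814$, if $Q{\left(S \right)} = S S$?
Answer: $-2830512$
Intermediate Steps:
$Q{\left(S \right)} = S^{2}$
$Q{\left(2 \right)} \left(-2\right) 353814 = 2^{2} \left(-2\right) 353814 = 4 \left(-2\right) 353814 = \left(-8\right) 353814 = -2830512$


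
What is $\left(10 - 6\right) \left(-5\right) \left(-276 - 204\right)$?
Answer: $9600$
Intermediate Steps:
$\left(10 - 6\right) \left(-5\right) \left(-276 - 204\right) = 4 \left(-5\right) \left(-276 - 204\right) = - 20 \left(-276 - 204\right) = \left(-20\right) \left(-480\right) = 9600$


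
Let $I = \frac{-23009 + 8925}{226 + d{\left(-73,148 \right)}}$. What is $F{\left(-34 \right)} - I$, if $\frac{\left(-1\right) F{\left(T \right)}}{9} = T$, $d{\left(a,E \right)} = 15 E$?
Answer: $\frac{381280}{1223} \approx 311.76$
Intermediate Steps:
$F{\left(T \right)} = - 9 T$
$I = - \frac{7042}{1223}$ ($I = \frac{-23009 + 8925}{226 + 15 \cdot 148} = - \frac{14084}{226 + 2220} = - \frac{14084}{2446} = \left(-14084\right) \frac{1}{2446} = - \frac{7042}{1223} \approx -5.758$)
$F{\left(-34 \right)} - I = \left(-9\right) \left(-34\right) - - \frac{7042}{1223} = 306 + \frac{7042}{1223} = \frac{381280}{1223}$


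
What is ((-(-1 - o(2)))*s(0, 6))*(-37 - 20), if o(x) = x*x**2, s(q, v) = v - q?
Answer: -3078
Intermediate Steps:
o(x) = x**3
((-(-1 - o(2)))*s(0, 6))*(-37 - 20) = ((-(-1 - 1*2**3))*(6 - 1*0))*(-37 - 20) = ((-(-1 - 1*8))*(6 + 0))*(-57) = (-(-1 - 8)*6)*(-57) = (-1*(-9)*6)*(-57) = (9*6)*(-57) = 54*(-57) = -3078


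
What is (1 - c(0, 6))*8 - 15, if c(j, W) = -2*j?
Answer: -7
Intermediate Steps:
(1 - c(0, 6))*8 - 15 = (1 - (-2)*0)*8 - 15 = (1 - 1*0)*8 - 15 = (1 + 0)*8 - 15 = 1*8 - 15 = 8 - 15 = -7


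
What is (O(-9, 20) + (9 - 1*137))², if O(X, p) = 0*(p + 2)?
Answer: 16384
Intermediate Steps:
O(X, p) = 0 (O(X, p) = 0*(2 + p) = 0)
(O(-9, 20) + (9 - 1*137))² = (0 + (9 - 1*137))² = (0 + (9 - 137))² = (0 - 128)² = (-128)² = 16384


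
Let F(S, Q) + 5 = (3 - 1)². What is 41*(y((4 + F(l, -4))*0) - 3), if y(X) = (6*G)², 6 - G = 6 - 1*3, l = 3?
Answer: 13161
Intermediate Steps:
G = 3 (G = 6 - (6 - 1*3) = 6 - (6 - 3) = 6 - 1*3 = 6 - 3 = 3)
F(S, Q) = -1 (F(S, Q) = -5 + (3 - 1)² = -5 + 2² = -5 + 4 = -1)
y(X) = 324 (y(X) = (6*3)² = 18² = 324)
41*(y((4 + F(l, -4))*0) - 3) = 41*(324 - 3) = 41*321 = 13161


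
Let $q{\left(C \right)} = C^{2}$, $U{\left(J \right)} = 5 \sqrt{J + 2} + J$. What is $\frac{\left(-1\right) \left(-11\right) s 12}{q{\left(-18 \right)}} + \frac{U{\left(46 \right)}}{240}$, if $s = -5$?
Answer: $- \frac{1993}{1080} + \frac{\sqrt{3}}{12} \approx -1.701$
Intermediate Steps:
$U{\left(J \right)} = J + 5 \sqrt{2 + J}$ ($U{\left(J \right)} = 5 \sqrt{2 + J} + J = J + 5 \sqrt{2 + J}$)
$\frac{\left(-1\right) \left(-11\right) s 12}{q{\left(-18 \right)}} + \frac{U{\left(46 \right)}}{240} = \frac{\left(-1\right) \left(-11\right) \left(-5\right) 12}{\left(-18\right)^{2}} + \frac{46 + 5 \sqrt{2 + 46}}{240} = \frac{11 \left(-5\right) 12}{324} + \left(46 + 5 \sqrt{48}\right) \frac{1}{240} = \left(-55\right) 12 \cdot \frac{1}{324} + \left(46 + 5 \cdot 4 \sqrt{3}\right) \frac{1}{240} = \left(-660\right) \frac{1}{324} + \left(46 + 20 \sqrt{3}\right) \frac{1}{240} = - \frac{55}{27} + \left(\frac{23}{120} + \frac{\sqrt{3}}{12}\right) = - \frac{1993}{1080} + \frac{\sqrt{3}}{12}$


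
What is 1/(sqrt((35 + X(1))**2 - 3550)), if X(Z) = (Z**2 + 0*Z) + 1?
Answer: -I*sqrt(2181)/2181 ≈ -0.021413*I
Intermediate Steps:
X(Z) = 1 + Z**2 (X(Z) = (Z**2 + 0) + 1 = Z**2 + 1 = 1 + Z**2)
1/(sqrt((35 + X(1))**2 - 3550)) = 1/(sqrt((35 + (1 + 1**2))**2 - 3550)) = 1/(sqrt((35 + (1 + 1))**2 - 3550)) = 1/(sqrt((35 + 2)**2 - 3550)) = 1/(sqrt(37**2 - 3550)) = 1/(sqrt(1369 - 3550)) = 1/(sqrt(-2181)) = 1/(I*sqrt(2181)) = -I*sqrt(2181)/2181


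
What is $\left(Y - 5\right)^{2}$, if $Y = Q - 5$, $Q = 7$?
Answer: $9$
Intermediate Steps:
$Y = 2$ ($Y = 7 - 5 = 2$)
$\left(Y - 5\right)^{2} = \left(2 - 5\right)^{2} = \left(-3\right)^{2} = 9$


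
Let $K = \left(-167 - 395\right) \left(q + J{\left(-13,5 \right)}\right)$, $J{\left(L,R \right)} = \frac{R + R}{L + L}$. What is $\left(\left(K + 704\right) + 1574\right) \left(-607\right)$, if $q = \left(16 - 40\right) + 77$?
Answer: $\frac{215359958}{13} \approx 1.6566 \cdot 10^{7}$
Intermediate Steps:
$J{\left(L,R \right)} = \frac{R}{L}$ ($J{\left(L,R \right)} = \frac{2 R}{2 L} = 2 R \frac{1}{2 L} = \frac{R}{L}$)
$q = 53$ ($q = \left(16 - 40\right) + 77 = -24 + 77 = 53$)
$K = - \frac{384408}{13}$ ($K = \left(-167 - 395\right) \left(53 + \frac{5}{-13}\right) = - 562 \left(53 + 5 \left(- \frac{1}{13}\right)\right) = - 562 \left(53 - \frac{5}{13}\right) = \left(-562\right) \frac{684}{13} = - \frac{384408}{13} \approx -29570.0$)
$\left(\left(K + 704\right) + 1574\right) \left(-607\right) = \left(\left(- \frac{384408}{13} + 704\right) + 1574\right) \left(-607\right) = \left(- \frac{375256}{13} + 1574\right) \left(-607\right) = \left(- \frac{354794}{13}\right) \left(-607\right) = \frac{215359958}{13}$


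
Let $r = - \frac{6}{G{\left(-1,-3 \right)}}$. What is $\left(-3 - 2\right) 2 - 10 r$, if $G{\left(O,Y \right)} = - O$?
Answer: $50$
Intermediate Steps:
$r = -6$ ($r = - \frac{6}{\left(-1\right) \left(-1\right)} = - \frac{6}{1} = \left(-6\right) 1 = -6$)
$\left(-3 - 2\right) 2 - 10 r = \left(-3 - 2\right) 2 - -60 = \left(-5\right) 2 + 60 = -10 + 60 = 50$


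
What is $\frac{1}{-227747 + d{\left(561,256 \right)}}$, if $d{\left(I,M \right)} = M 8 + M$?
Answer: $- \frac{1}{225443} \approx -4.4357 \cdot 10^{-6}$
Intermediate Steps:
$d{\left(I,M \right)} = 9 M$ ($d{\left(I,M \right)} = 8 M + M = 9 M$)
$\frac{1}{-227747 + d{\left(561,256 \right)}} = \frac{1}{-227747 + 9 \cdot 256} = \frac{1}{-227747 + 2304} = \frac{1}{-225443} = - \frac{1}{225443}$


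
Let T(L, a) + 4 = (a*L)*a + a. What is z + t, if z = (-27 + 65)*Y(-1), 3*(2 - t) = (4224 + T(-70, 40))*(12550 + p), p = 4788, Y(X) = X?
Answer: 1867996012/3 ≈ 6.2267e+8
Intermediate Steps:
T(L, a) = -4 + a + L*a² (T(L, a) = -4 + ((a*L)*a + a) = -4 + ((L*a)*a + a) = -4 + (L*a² + a) = -4 + (a + L*a²) = -4 + a + L*a²)
t = 1867996126/3 (t = 2 - (4224 + (-4 + 40 - 70*40²))*(12550 + 4788)/3 = 2 - (4224 + (-4 + 40 - 70*1600))*17338/3 = 2 - (4224 + (-4 + 40 - 112000))*17338/3 = 2 - (4224 - 111964)*17338/3 = 2 - (-107740)*17338/3 = 2 - ⅓*(-1867996120) = 2 + 1867996120/3 = 1867996126/3 ≈ 6.2267e+8)
z = -38 (z = (-27 + 65)*(-1) = 38*(-1) = -38)
z + t = -38 + 1867996126/3 = 1867996012/3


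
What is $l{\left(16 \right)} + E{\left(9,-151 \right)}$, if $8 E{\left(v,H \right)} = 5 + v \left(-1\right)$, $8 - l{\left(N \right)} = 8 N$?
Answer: $- \frac{241}{2} \approx -120.5$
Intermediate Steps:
$l{\left(N \right)} = 8 - 8 N$
$E{\left(v,H \right)} = \frac{5}{8} - \frac{v}{8}$ ($E{\left(v,H \right)} = \frac{5 + v \left(-1\right)}{8} = \frac{5 - v}{8} = \frac{5}{8} - \frac{v}{8}$)
$l{\left(16 \right)} + E{\left(9,-151 \right)} = \left(8 - 128\right) + \left(\frac{5}{8} - \frac{9}{8}\right) = -120 - \frac{1}{2} = - \frac{241}{2}$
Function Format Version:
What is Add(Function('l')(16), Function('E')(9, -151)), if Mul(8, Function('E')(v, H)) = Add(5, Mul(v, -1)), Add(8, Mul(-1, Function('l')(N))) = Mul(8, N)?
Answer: Rational(-241, 2) ≈ -120.50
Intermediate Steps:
Function('l')(N) = Add(8, Mul(-8, N)) (Function('l')(N) = Add(8, Mul(-1, Mul(8, N))) = Add(8, Mul(-8, N)))
Function('E')(v, H) = Add(Rational(5, 8), Mul(Rational(-1, 8), v)) (Function('E')(v, H) = Mul(Rational(1, 8), Add(5, Mul(v, -1))) = Mul(Rational(1, 8), Add(5, Mul(-1, v))) = Add(Rational(5, 8), Mul(Rational(-1, 8), v)))
Add(Function('l')(16), Function('E')(9, -151)) = Add(Add(8, Mul(-8, 16)), Add(Rational(5, 8), Mul(Rational(-1, 8), 9))) = Add(Add(8, -128), Add(Rational(5, 8), Rational(-9, 8))) = Add(-120, Rational(-1, 2)) = Rational(-241, 2)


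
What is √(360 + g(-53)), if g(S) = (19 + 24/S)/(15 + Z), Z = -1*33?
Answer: √36300442/318 ≈ 18.947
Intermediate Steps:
Z = -33
g(S) = -19/18 - 4/(3*S) (g(S) = (19 + 24/S)/(15 - 33) = (19 + 24/S)/(-18) = (19 + 24/S)*(-1/18) = -19/18 - 4/(3*S))
√(360 + g(-53)) = √(360 + (1/18)*(-24 - 19*(-53))/(-53)) = √(360 + (1/18)*(-1/53)*(-24 + 1007)) = √(360 + (1/18)*(-1/53)*983) = √(360 - 983/954) = √(342457/954) = √36300442/318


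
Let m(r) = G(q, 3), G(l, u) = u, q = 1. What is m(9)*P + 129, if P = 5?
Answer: 144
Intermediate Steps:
m(r) = 3
m(9)*P + 129 = 3*5 + 129 = 15 + 129 = 144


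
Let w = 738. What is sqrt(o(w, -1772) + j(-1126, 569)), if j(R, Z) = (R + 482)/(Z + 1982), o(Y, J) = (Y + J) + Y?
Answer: 2*I*sqrt(481973185)/2551 ≈ 17.212*I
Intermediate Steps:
o(Y, J) = J + 2*Y (o(Y, J) = (J + Y) + Y = J + 2*Y)
j(R, Z) = (482 + R)/(1982 + Z)
sqrt(o(w, -1772) + j(-1126, 569)) = sqrt((-1772 + 2*738) + (482 - 1126)/(1982 + 569)) = sqrt((-1772 + 1476) - 644/2551) = sqrt(-296 + (1/2551)*(-644)) = sqrt(-296 - 644/2551) = sqrt(-755740/2551) = 2*I*sqrt(481973185)/2551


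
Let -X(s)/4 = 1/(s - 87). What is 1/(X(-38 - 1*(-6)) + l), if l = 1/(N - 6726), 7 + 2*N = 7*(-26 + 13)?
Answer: 806225/26981 ≈ 29.881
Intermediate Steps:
N = -49 (N = -7/2 + (7*(-26 + 13))/2 = -7/2 + (7*(-13))/2 = -7/2 + (½)*(-91) = -7/2 - 91/2 = -49)
X(s) = -4/(-87 + s) (X(s) = -4/(s - 87) = -4/(-87 + s))
l = -1/6775 (l = 1/(-49 - 6726) = 1/(-6775) = -1/6775 ≈ -0.00014760)
1/(X(-38 - 1*(-6)) + l) = 1/(-4/(-87 + (-38 - 1*(-6))) - 1/6775) = 1/(-4/(-87 + (-38 + 6)) - 1/6775) = 1/(-4/(-87 - 32) - 1/6775) = 1/(-4/(-119) - 1/6775) = 1/(-4*(-1/119) - 1/6775) = 1/(4/119 - 1/6775) = 1/(26981/806225) = 806225/26981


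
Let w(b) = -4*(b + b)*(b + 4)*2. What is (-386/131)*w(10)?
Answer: 864640/131 ≈ 6600.3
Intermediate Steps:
w(b) = -16*b*(4 + b) (w(b) = -4*2*b*(4 + b)*2 = -8*b*(4 + b)*2 = -16*b*(4 + b))
(-386/131)*w(10) = (-386/131)*(-16*10*(4 + 10)) = (-386*1/131)*(-16*10*14) = -386/131*(-2240) = 864640/131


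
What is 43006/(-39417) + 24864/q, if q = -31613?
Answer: -2339612966/1246089621 ≈ -1.8776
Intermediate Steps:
43006/(-39417) + 24864/q = 43006/(-39417) + 24864/(-31613) = 43006*(-1/39417) + 24864*(-1/31613) = -43006/39417 - 24864/31613 = -2339612966/1246089621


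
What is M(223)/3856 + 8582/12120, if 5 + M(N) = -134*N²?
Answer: -10091355341/5841840 ≈ -1727.4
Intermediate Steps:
M(N) = -5 - 134*N²
M(223)/3856 + 8582/12120 = (-5 - 134*223²)/3856 + 8582/12120 = (-5 - 134*49729)*(1/3856) + 8582*(1/12120) = (-5 - 6663686)*(1/3856) + 4291/6060 = -6663691*1/3856 + 4291/6060 = -6663691/3856 + 4291/6060 = -10091355341/5841840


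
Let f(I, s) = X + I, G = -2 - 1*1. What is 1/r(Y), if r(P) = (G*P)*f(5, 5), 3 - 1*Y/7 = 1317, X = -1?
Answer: 1/110376 ≈ 9.0599e-6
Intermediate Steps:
G = -3 (G = -2 - 1 = -3)
f(I, s) = -1 + I
Y = -9198 (Y = 21 - 7*1317 = 21 - 9219 = -9198)
r(P) = -12*P (r(P) = (-3*P)*(-1 + 5) = -3*P*4 = -12*P)
1/r(Y) = 1/(-12*(-9198)) = 1/110376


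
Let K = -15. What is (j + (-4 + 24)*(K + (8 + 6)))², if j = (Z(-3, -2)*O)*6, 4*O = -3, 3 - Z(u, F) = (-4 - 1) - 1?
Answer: 14641/4 ≈ 3660.3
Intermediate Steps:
Z(u, F) = 9 (Z(u, F) = 3 - ((-4 - 1) - 1) = 3 - (-5 - 1) = 3 - 1*(-6) = 3 + 6 = 9)
O = -¾ (O = (¼)*(-3) = -¾ ≈ -0.75000)
j = -81/2 (j = (9*(-¾))*6 = -27/4*6 = -81/2 ≈ -40.500)
(j + (-4 + 24)*(K + (8 + 6)))² = (-81/2 + (-4 + 24)*(-15 + (8 + 6)))² = (-81/2 + 20*(-15 + 14))² = (-81/2 + 20*(-1))² = (-81/2 - 20)² = (-121/2)² = 14641/4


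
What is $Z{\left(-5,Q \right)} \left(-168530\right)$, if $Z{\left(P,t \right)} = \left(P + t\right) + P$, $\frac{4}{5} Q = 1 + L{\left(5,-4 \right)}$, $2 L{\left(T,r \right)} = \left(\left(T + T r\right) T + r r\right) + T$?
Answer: $7162525$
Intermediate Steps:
$L{\left(T,r \right)} = \frac{T}{2} + \frac{r^{2}}{2} + \frac{T \left(T + T r\right)}{2}$ ($L{\left(T,r \right)} = \frac{\left(\left(T + T r\right) T + r r\right) + T}{2} = \frac{\left(T \left(T + T r\right) + r^{2}\right) + T}{2} = \frac{\left(r^{2} + T \left(T + T r\right)\right) + T}{2} = \frac{T + r^{2} + T \left(T + T r\right)}{2} = \frac{T}{2} + \frac{r^{2}}{2} + \frac{T \left(T + T r\right)}{2}$)
$Q = - \frac{65}{2}$ ($Q = \frac{5 \left(1 + \left(\frac{1}{2} \cdot 5 + \frac{5^{2}}{2} + \frac{\left(-4\right)^{2}}{2} + \frac{1}{2} \left(-4\right) 5^{2}\right)\right)}{4} = \frac{5 \left(1 + \left(\frac{5}{2} + \frac{1}{2} \cdot 25 + \frac{1}{2} \cdot 16 + \frac{1}{2} \left(-4\right) 25\right)\right)}{4} = \frac{5 \left(1 + \left(\frac{5}{2} + \frac{25}{2} + 8 - 50\right)\right)}{4} = \frac{5 \left(1 - 27\right)}{4} = \frac{5}{4} \left(-26\right) = - \frac{65}{2} \approx -32.5$)
$Z{\left(P,t \right)} = t + 2 P$
$Z{\left(-5,Q \right)} \left(-168530\right) = \left(- \frac{65}{2} + 2 \left(-5\right)\right) \left(-168530\right) = \left(- \frac{65}{2} - 10\right) \left(-168530\right) = \left(- \frac{85}{2}\right) \left(-168530\right) = 7162525$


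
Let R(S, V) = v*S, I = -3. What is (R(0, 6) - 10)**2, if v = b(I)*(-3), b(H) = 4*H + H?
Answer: 100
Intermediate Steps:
b(H) = 5*H
v = 45 (v = (5*(-3))*(-3) = -15*(-3) = 45)
R(S, V) = 45*S
(R(0, 6) - 10)**2 = (45*0 - 10)**2 = (0 - 10)**2 = (-10)**2 = 100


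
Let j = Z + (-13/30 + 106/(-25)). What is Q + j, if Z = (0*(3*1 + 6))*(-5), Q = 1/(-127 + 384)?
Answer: -180007/38550 ≈ -4.6694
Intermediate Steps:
Q = 1/257 ≈ 0.0038911
Z = 0 (Z = (0*(3 + 6))*(-5) = (0*9)*(-5) = 0*(-5) = 0)
j = -701/150 (j = 0 + (-13/30 + 106/(-25)) = 0 + (-13*1/30 + 106*(-1/25)) = 0 + (-13/30 - 106/25) = 0 - 701/150 = -701/150 ≈ -4.6733)
Q + j = 1/257 - 701/150 = -180007/38550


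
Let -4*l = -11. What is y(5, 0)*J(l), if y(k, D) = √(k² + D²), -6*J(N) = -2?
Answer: 5/3 ≈ 1.6667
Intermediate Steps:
l = 11/4 (l = -¼*(-11) = 11/4 ≈ 2.7500)
J(N) = ⅓ (J(N) = -⅙*(-2) = ⅓)
y(k, D) = √(D² + k²)
y(5, 0)*J(l) = √(0² + 5²)*(⅓) = √(0 + 25)*(⅓) = √25*(⅓) = 5*(⅓) = 5/3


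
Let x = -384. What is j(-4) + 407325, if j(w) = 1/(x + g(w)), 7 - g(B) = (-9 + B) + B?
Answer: 146636999/360 ≈ 4.0733e+5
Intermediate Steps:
g(B) = 16 - 2*B (g(B) = 7 - ((-9 + B) + B) = 7 - (-9 + 2*B) = 7 + (9 - 2*B) = 16 - 2*B)
j(w) = 1/(-368 - 2*w) (j(w) = 1/(-384 + (16 - 2*w)) = 1/(-368 - 2*w))
j(-4) + 407325 = -1/(368 + 2*(-4)) + 407325 = -1/(368 - 8) + 407325 = -1/360 + 407325 = 146636999/360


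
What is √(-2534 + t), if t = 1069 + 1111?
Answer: I*√354 ≈ 18.815*I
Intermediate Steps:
t = 2180
√(-2534 + t) = √(-2534 + 2180) = √(-354) = I*√354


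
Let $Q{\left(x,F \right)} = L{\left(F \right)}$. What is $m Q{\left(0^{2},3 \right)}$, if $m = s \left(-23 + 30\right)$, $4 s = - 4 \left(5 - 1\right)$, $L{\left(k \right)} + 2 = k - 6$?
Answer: $140$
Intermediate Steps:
$L{\left(k \right)} = -8 + k$ ($L{\left(k \right)} = -2 + \left(k - 6\right) = -2 + \left(-6 + k\right) = -8 + k$)
$s = -4$ ($s = \frac{\left(-4\right) \left(5 - 1\right)}{4} = \frac{\left(-4\right) 4}{4} = \frac{1}{4} \left(-16\right) = -4$)
$Q{\left(x,F \right)} = -8 + F$
$m = -28$ ($m = - 4 \left(-23 + 30\right) = \left(-4\right) 7 = -28$)
$m Q{\left(0^{2},3 \right)} = - 28 \left(-8 + 3\right) = \left(-28\right) \left(-5\right) = 140$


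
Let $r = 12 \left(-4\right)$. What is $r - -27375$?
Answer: $27327$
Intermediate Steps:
$r = -48$
$r - -27375 = -48 - -27375 = -48 + 27375 = 27327$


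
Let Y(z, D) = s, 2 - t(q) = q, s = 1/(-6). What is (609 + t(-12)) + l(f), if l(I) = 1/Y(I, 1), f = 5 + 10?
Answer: 617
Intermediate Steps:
s = -⅙ ≈ -0.16667
t(q) = 2 - q
f = 15
Y(z, D) = -⅙
l(I) = -6 (l(I) = 1/(-⅙) = -6)
(609 + t(-12)) + l(f) = (609 + (2 - 1*(-12))) - 6 = (609 + (2 + 12)) - 6 = (609 + 14) - 6 = 623 - 6 = 617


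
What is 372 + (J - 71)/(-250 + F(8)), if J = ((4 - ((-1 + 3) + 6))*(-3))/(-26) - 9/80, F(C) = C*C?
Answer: 72034117/193440 ≈ 372.38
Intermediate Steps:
F(C) = C²
J = -597/1040 (J = ((4 - (2 + 6))*(-3))*(-1/26) - 9*1/80 = ((4 - 1*8)*(-3))*(-1/26) - 9/80 = ((4 - 8)*(-3))*(-1/26) - 9/80 = -4*(-3)*(-1/26) - 9/80 = 12*(-1/26) - 9/80 = -6/13 - 9/80 = -597/1040 ≈ -0.57404)
372 + (J - 71)/(-250 + F(8)) = 372 + (-597/1040 - 71)/(-250 + 8²) = 372 - 74437/(1040*(-250 + 64)) = 372 - 74437/1040/(-186) = 372 - 74437/1040*(-1/186) = 372 + 74437/193440 = 72034117/193440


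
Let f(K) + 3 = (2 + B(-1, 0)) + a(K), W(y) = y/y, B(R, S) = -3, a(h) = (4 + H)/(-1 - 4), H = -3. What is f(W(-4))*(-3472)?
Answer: 72912/5 ≈ 14582.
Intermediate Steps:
a(h) = -⅕ (a(h) = (4 - 3)/(-1 - 4) = 1/(-5) = 1*(-⅕) = -⅕)
W(y) = 1
f(K) = -21/5 (f(K) = -3 + ((2 - 3) - ⅕) = -3 + (-1 - ⅕) = -3 - 6/5 = -21/5)
f(W(-4))*(-3472) = -21/5*(-3472) = 72912/5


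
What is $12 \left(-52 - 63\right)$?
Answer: $-1380$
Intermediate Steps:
$12 \left(-52 - 63\right) = 12 \left(-115\right) = -1380$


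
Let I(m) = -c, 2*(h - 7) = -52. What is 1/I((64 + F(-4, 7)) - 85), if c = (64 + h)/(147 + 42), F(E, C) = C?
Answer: -21/5 ≈ -4.2000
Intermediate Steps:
h = -19 (h = 7 + (1/2)*(-52) = 7 - 26 = -19)
c = 5/21 (c = (64 - 19)/(147 + 42) = 45/189 = 45*(1/189) = 5/21 ≈ 0.23810)
I(m) = -5/21 (I(m) = -1*5/21 = -5/21)
1/I((64 + F(-4, 7)) - 85) = 1/(-5/21) = -21/5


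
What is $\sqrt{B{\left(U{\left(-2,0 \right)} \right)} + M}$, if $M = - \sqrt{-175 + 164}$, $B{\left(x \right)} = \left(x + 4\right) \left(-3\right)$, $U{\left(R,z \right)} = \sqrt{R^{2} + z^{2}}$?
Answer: $\sqrt{-18 - i \sqrt{11}} \approx 0.38923 - 4.2605 i$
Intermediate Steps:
$B{\left(x \right)} = -12 - 3 x$ ($B{\left(x \right)} = \left(4 + x\right) \left(-3\right) = -12 - 3 x$)
$M = - i \sqrt{11}$ ($M = - \sqrt{-11} = - i \sqrt{11} \approx - 3.3166 i$)
$\sqrt{B{\left(U{\left(-2,0 \right)} \right)} + M} = \sqrt{\left(-12 - 3 \sqrt{\left(-2\right)^{2} + 0^{2}}\right) - i \sqrt{11}} = \sqrt{\left(-12 - 3 \sqrt{4 + 0}\right) - i \sqrt{11}} = \sqrt{\left(-12 - 3 \sqrt{4}\right) - i \sqrt{11}} = \sqrt{\left(-12 - 6\right) - i \sqrt{11}} = \sqrt{-18 - i \sqrt{11}}$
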